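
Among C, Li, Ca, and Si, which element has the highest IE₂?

Li

The second ionization energy removes an electron from the +1 ion. For each element: C⁺ still has 3 valence electrons; Li⁺ is the bare [He] core; Ca⁺ still has 1 valence electron; Si⁺ still has 3 valence electrons.
Pulling an electron out of a noble-gas core costs far more than removing a remaining valence electron, so Li sits at the high end of IE_2.
Valence configurations: C⁺ [He]2s²2p¹, Ca⁺ [Ar]4s¹, Si⁺ [Ne]3s²3p¹.
Tabulated IE_2 (kJ/mol): C 2353, Li 7298, Ca 1145, Si 1577.
So the second ionization energies run Ca < Si < C < Li.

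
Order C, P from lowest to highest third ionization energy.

P, C

IE_3 is the cost of taking one more electron from the +2 cation: C²⁺ still has 2 valence electrons; P²⁺ still has 3 valence electrons.
All are still removing valence electrons, so compare the +2 ions as you would atoms: IE_3 generally rises across a period (higher Z_eff) and falls down a group (larger shell), subject to the usual subshell exceptions.
Valence configurations: C²⁺ [He]2s², P²⁺ [Ne]3s²3p¹.
Approximate IE_3 values (kJ/mol): C 4620, P 2914.
So the third ionization energies run P < C.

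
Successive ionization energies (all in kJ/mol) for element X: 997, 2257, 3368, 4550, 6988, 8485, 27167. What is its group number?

Group 16

Look for the largest jump between consecutive ionization energies: IE7/IE6 ≈ 3.2, far larger than any earlier ratio.
That jump marks the point where a core electron is being removed. So the atom has 6 valence electrons.
A main-group element with 6 valence electrons is in group 16.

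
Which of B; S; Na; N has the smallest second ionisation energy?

The second ionization energy removes an electron from the +1 ion. For each element: B⁺ still has 2 valence electrons; S⁺ still has 5 valence electrons; Na⁺ is the bare [Ne] core; N⁺ still has 4 valence electrons.
Pulling an electron out of a noble-gas core costs far more than removing a remaining valence electron, so Na sits at the high end of IE_2.
Valence configurations: B⁺ [He]2s², S⁺ [Ne]3s²3p³, N⁺ [He]2s²2p².
The numbers (kJ/mol): B 2427, S 2252, Na 4562, N 2856.
Putting it together, IE_2: S < B < N < Na.

S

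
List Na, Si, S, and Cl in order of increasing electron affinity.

Na is in period 3, group 1; Si is in period 3, group 14; S is in period 3, group 16; Cl is in period 3, group 17.
EA tends to increase across a period and decrease down a group, though the pattern is less regular than for IE or radius.
All lie in period 3, so electron affinity increases left to right.
So from lowest to highest: Na < Si < S < Cl.

Na < Si < S < Cl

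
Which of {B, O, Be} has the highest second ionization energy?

IE_2 is the cost of taking one more electron from the +1 cation: B⁺ still has 2 valence electrons; O⁺ still has 5 valence electrons; Be⁺ still has 1 valence electron.
All are still removing valence electrons, so compare the +1 ions as you would atoms: IE_2 generally rises across a period (higher Z_eff) and falls down a group (larger shell), subject to the usual subshell exceptions.
Valence configurations: B⁺ [He]2s², O⁺ [He]2s²2p³, Be⁺ [He]2s¹.
Approximate IE_2 values (kJ/mol): B 2427, O 3388, Be 1757.
Overall IE_2 order: Be < B < O.

O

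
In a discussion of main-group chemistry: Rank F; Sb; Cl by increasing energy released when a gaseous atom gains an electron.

EA tends to increase across a period and decrease down a group, though the pattern is less regular than for IE or radius.
Neither a single period nor a single group — weigh both effects.
F > Sb: both effects reinforce here, so F is clearly the higher of the two.
Cl > F: this pair runs against the simple trend — see the exception note.
Note the exception: Cl has a higher electron affinity than F, contrary to the simple trend — F's small 2p subshell makes the incoming electron feel strong e⁻–e⁻ repulsion, so Cl actually releases more energy on gaining an electron.
Tabulated electron affinity (kJ/mol): F 328, Cl 349, Sb 103.
So from lowest to highest: Sb < F < Cl.

Sb, F, Cl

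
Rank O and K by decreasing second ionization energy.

O, K

The second ionization energy removes an electron from the +1 ion. For each element: O⁺ still has 5 valence electrons; K⁺ is the bare [Ar] core.
Usually core removal costs more than valence removal, but here the competition is close: a tightly held n=2 valence electron can cost more to remove than an n=3 core electron, so the actual values have to decide it.
The numbers (kJ/mol): O 3388, K 3052.
Putting it together, IE_2: K < O.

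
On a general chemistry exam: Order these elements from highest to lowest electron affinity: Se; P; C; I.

C is in period 2, group 14; P is in period 3, group 15; Se is in period 4, group 16; I is in period 5, group 17.
Electron affinity generally becomes more exothermic across a period toward the halogens and less exothermic down a group.
These sit on a diagonal, where the across-period and down-group effects partly cancel.
C > P: period and group pull opposite ways; the down-group shift dominates (122 vs 72 kJ/mol).
Se > C: period and group pull opposite ways; the across-period shift dominates (195 vs 122 kJ/mol).
I > Se: period and group pull opposite ways; the across-period shift dominates (295 vs 195 kJ/mol).
For reference (kJ/mol): C 122, P 72, Se 195, I 295.
So from highest to lowest: I > Se > C > P.

I, Se, C, P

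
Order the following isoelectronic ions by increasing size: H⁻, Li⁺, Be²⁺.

Be²⁺, Li⁺, H⁻

All of these have 2 electrons, so size is governed by nuclear charge alone: the more protons, the stronger the pull on the same electron cloud, and the smaller the ion.
Nuclear charges: Be²⁺ (Z=4), Li⁺ (Z=3), H⁻ (Z=1).
Smallest to largest: Be²⁺ < Li⁺ < H⁻.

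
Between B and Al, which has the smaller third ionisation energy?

After 2 electrons have been removed, what remains? B²⁺ still has 1 valence electron; Al²⁺ still has 1 valence electron.
All are still removing valence electrons, so compare the +2 ions as you would atoms: IE_3 generally rises across a period (higher Z_eff) and falls down a group (larger shell), subject to the usual subshell exceptions.
Valence configurations: B²⁺ [He]2s¹, Al²⁺ [Ne]3s¹.
The numbers (kJ/mol): B 3660, Al 2745.
Putting it together, IE_3: Al < B.

Al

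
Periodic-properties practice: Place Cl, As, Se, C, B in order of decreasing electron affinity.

Adding an electron releases more energy for atoms nearer the top right (short of the noble gases).
Neither a single period nor a single group — weigh both effects.
As > B: the two effects oppose for this pair; the across-period effect wins (78 vs 27 kJ/mol).
C > As: the two effects oppose for this pair; the down-group effect wins (122 vs 78 kJ/mol).
Se > C: period and group pull opposite ways; the across-period shift dominates (195 vs 122 kJ/mol).
Cl > Se: both effects reinforce here, so Cl is clearly the higher of the two.
Tabulated electron affinity (kJ/mol): B 27, C 122, Cl 349, As 78, Se 195.
So from highest to lowest: Cl > Se > C > As > B.

Cl > Se > C > As > B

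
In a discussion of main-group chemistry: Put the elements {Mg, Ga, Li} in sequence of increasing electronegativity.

Atoms toward the upper right of the periodic table pull bonding electrons most strongly.
A diagonal step moves right (one effect) and down (the opposite effect) at once.
Mg > Li: period and group pull opposite ways; the across-period shift dominates (1.31 vs 0.98).
Ga > Mg: period and group pull opposite ways; the across-period shift dominates (1.81 vs 1.31).
For reference (Pauling): Li 0.98, Mg 1.31, Ga 1.81.
So from lowest to highest: Li < Mg < Ga.

Li < Mg < Ga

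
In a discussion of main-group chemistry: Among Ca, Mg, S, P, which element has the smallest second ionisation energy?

Ca

IE_2 is the cost of taking one more electron from the +1 cation: Ca⁺ still has 1 valence electron; Mg⁺ still has 1 valence electron; S⁺ still has 5 valence electrons; P⁺ still has 4 valence electrons.
All are still removing valence electrons, so compare the +1 ions as you would atoms: IE_2 generally rises across a period (higher Z_eff) and falls down a group (larger shell), subject to the usual subshell exceptions.
Valence configurations: Ca⁺ [Ar]4s¹, Mg⁺ [Ne]3s¹, S⁺ [Ne]3s²3p³, P⁺ [Ne]3s²3p².
The numbers (kJ/mol): Ca 1145, Mg 1451, S 2252, P 1907.
Overall IE_2 order: Ca < Mg < P < S.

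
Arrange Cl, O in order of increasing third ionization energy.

Consider each +2 ion: Cl²⁺ still has 5 valence electrons; O²⁺ still has 4 valence electrons.
All are still removing valence electrons, so compare the +2 ions as you would atoms: IE_3 generally rises across a period (higher Z_eff) and falls down a group (larger shell), subject to the usual subshell exceptions.
Valence configurations: Cl²⁺ [Ne]3s²3p³, O²⁺ [He]2s²2p².
Approximate IE_3 values (kJ/mol): Cl 3822, O 5300.
Hence IE_3: Cl < O.

Cl < O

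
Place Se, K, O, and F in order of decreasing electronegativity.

F > O > Se > K

O is in period 2, group 16; F is in period 2, group 17; K is in period 4, group 1; Se is in period 4, group 16.
Electronegativity increases across a period and decreases down a group, tracking effective nuclear charge and atomic size.
These span different periods and groups, so the two trends combine.
Se > K: Se lies to the right of K in period 4, so the across-period effect alone puts Se higher.
O > Se: they share group 16; the group trend gives O the larger value.
F > O: both are in period 2; the period trend gives F the larger value.
Approximate values (Pauling): O 3.44, F 3.98, K 0.82, Se 2.55.
So from highest to lowest: F > O > Se > K.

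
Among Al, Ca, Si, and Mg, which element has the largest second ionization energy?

After 1 electron has been removed, what remains? Al⁺ still has 2 valence electrons; Ca⁺ still has 1 valence electron; Si⁺ still has 3 valence electrons; Mg⁺ still has 1 valence electron.
All are still removing valence electrons, so compare the +1 ions as you would atoms: IE_2 generally rises across a period (higher Z_eff) and falls down a group (larger shell), subject to the usual subshell exceptions.
Valence configurations: Al⁺ [Ne]3s², Ca⁺ [Ar]4s¹, Si⁺ [Ne]3s²3p¹, Mg⁺ [Ne]3s¹.
Si⁺ loses a lone 3p electron whereas Al⁺ must break into a filled 3s² pair, so IE_2(Al) > IE_2(Si) even though Si has the higher nuclear charge.
Approximate IE_2 values (kJ/mol): Al 1817, Ca 1145, Si 1577, Mg 1451.
Hence IE_2: Ca < Mg < Si < Al.

Al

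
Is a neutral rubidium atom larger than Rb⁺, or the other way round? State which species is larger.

Rb

Forming Rb⁺ removes 1 electron from Rb. Fewer electrons for the same nuclear charge means less shielding and a higher Z_eff on the remaining electrons, and for main-group metals the entire outer shell is lost.
A cation is smaller than its parent atom: Rb⁺ < Rb.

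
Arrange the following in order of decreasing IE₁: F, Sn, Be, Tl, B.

Be is in period 2, group 2; B is in period 2, group 13; F is in period 2, group 17; Sn is in period 5, group 14; Tl is in period 6, group 13.
First ionization energy rises across a period (greater Z_eff holds electrons more tightly) and falls down a group (valence electrons are farther from the nucleus).
These span different periods and groups, so the two trends combine.
Sn > Tl: relative to Tl, both the across-period and down-group shifts push Sn's first ionization energy up.
B > Sn: period and group pull opposite ways; the down-group shift dominates (801 vs 709 kJ/mol).
Be > B: this pair runs against the simple trend — see the exception note.
F > Be: F lies to the right of Be in period 2, so the across-period effect alone puts F higher.
Note the exception: Be has a higher first ionization energy than B, contrary to the simple trend — removing B's lone 2p electron is easier than breaking Be's filled 2s².
Approximate values (kJ/mol): Be 900, B 801, F 1681, Sn 709, Tl 589.
So from highest to lowest: F > Be > B > Sn > Tl.

F, Be, B, Sn, Tl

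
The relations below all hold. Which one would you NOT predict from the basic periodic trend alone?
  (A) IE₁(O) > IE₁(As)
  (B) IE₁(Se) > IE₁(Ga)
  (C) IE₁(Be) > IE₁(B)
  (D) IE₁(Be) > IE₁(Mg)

(C)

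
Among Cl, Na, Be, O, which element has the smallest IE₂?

Be

After 1 electron has been removed, what remains? Cl⁺ still has 6 valence electrons; Na⁺ is the bare [Ne] core; Be⁺ still has 1 valence electron; O⁺ still has 5 valence electrons.
Core electrons are held far more tightly than valence electrons, so Na tops the IE_2 order.
Valence configurations: Cl⁺ [Ne]3s²3p⁴, Be⁺ [He]2s¹, O⁺ [He]2s²2p³.
Approximate IE_2 values (kJ/mol): Cl 2298, Na 4562, Be 1757, O 3388.
So the second ionization energies run Be < Cl < O < Na.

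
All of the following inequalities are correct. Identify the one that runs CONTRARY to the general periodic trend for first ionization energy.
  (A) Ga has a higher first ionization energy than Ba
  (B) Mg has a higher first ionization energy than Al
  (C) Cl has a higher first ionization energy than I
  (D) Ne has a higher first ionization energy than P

The general trend: first ionization energy increases across a period and decreases down a group.
(A) Ga (period 4, group 13) vs Ba (period 6, group 2): the stated order agrees with the simple trend.
(B) Mg (period 3, group 2) vs Al (period 3, group 13): the stated order contradicts the simple trend.
(C) Cl (period 3, group 17) vs I (period 5, group 17): the stated order agrees with the simple trend.
(D) Ne (period 2, group 18) vs P (period 3, group 15): the stated order agrees with the simple trend.
The exception is (B): Al's single 3p electron is easier to remove than one from Mg's filled 3s².

(B)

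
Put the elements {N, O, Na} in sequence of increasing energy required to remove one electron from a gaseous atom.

Na, O, N

N is in period 2, group 15; O is in period 2, group 16; Na is in period 3, group 1.
First ionization energy rises across a period (greater Z_eff holds electrons more tightly) and falls down a group (valence electrons are farther from the nucleus).
These span different periods and groups, so the two trends combine.
O > Na: relative to Na, both the across-period and down-group shifts push O's first ionization energy up.
N > O: this pair runs against the simple trend — see the exception note.
Note the exception: N has a higher first ionization energy than O, contrary to the simple trend — pairing an electron in O's 2p⁴ costs repulsion energy, so O ionizes more easily than half-filled N (2p³).
Approximate values (kJ/mol): N 1402, O 1314, Na 496.
So from lowest to highest: Na < O < N.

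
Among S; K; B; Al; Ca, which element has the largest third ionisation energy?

After 2 electrons have been removed, what remains? S²⁺ still has 4 valence electrons; K²⁺ is already 1 electron into the core; B²⁺ still has 1 valence electron; Al²⁺ still has 1 valence electron; Ca²⁺ is the bare [Ar] core.
Pulling an electron out of a noble-gas core costs far more than removing a remaining valence electron, so K and Ca sit at the high end of IE_3.
Valence configurations: S²⁺ [Ne]3s²3p², B²⁺ [He]2s¹, Al²⁺ [Ne]3s¹.
Approximate IE_3 values (kJ/mol): S 3357, K 4420, B 3660, Al 2745, Ca 4912.
So the third ionization energies run Al < S < B < K < Ca.

Ca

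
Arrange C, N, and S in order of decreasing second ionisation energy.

IE_2 is the cost of taking one more electron from the +1 cation: C⁺ still has 3 valence electrons; N⁺ still has 4 valence electrons; S⁺ still has 5 valence electrons.
All are still removing valence electrons, so compare the +1 ions as you would atoms: IE_2 generally rises across a period (higher Z_eff) and falls down a group (larger shell), subject to the usual subshell exceptions.
Valence configurations: C⁺ [He]2s²2p¹, N⁺ [He]2s²2p², S⁺ [Ne]3s²3p³.
Approximate IE_2 values (kJ/mol): C 2353, N 2856, S 2252.
Overall IE_2 order: S < C < N.

N > C > S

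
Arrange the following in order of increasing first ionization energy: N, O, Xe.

N is in period 2, group 15; O is in period 2, group 16; Xe is in period 5, group 18.
Across a period the outer electron is held more tightly (higher IE₁); down a group it sits in a higher shell, more shielded, and comes off more easily.
These span different periods and groups, so the two trends combine.
O > Xe: the two effects oppose for this pair; the down-group effect wins (1314 vs 1170 kJ/mol).
N > O: this pair runs against the simple trend — see the exception note.
Note the exception: N has a higher first ionization energy than O, contrary to the simple trend — pairing an electron in O's 2p⁴ costs repulsion energy, so O ionizes more easily than half-filled N (2p³).
For reference (kJ/mol): N 1402, O 1314, Xe 1170.
So from lowest to highest: Xe < O < N.

Xe < O < N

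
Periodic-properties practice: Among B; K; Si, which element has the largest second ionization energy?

K

The second ionization energy removes an electron from the +1 ion. For each element: B⁺ still has 2 valence electrons; K⁺ is the bare [Ar] core; Si⁺ still has 3 valence electrons.
Breaking into a closed-shell core is much more expensive than removing a leftover valence electron — K has the largest IE_2 here.
Valence configurations: B⁺ [He]2s², Si⁺ [Ne]3s²3p¹.
Tabulated IE_2 (kJ/mol): B 2427, K 3052, Si 1577.
Overall IE_2 order: Si < B < K.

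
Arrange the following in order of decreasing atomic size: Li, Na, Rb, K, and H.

Rb > K > Na > Li > H

Atomic radius shrinks across a period as nuclear charge pulls the same shell inward, and grows down a group as new shells are added.
All are in group 1, so atomic radius increases down the group.
So from largest to smallest: Rb > K > Na > Li > H.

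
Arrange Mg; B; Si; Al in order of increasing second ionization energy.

Mg < Si < Al < B

After 1 electron has been removed, what remains? Mg⁺ still has 1 valence electron; B⁺ still has 2 valence electrons; Si⁺ still has 3 valence electrons; Al⁺ still has 2 valence electrons.
All are still removing valence electrons, so compare the +1 ions as you would atoms: IE_2 generally rises across a period (higher Z_eff) and falls down a group (larger shell), subject to the usual subshell exceptions.
Valence configurations: Mg⁺ [Ne]3s¹, B⁺ [He]2s², Si⁺ [Ne]3s²3p¹, Al⁺ [Ne]3s².
Si⁺ loses a lone 3p electron whereas Al⁺ must break into a filled 3s² pair, so IE_2(Al) > IE_2(Si) even though Si has the higher nuclear charge.
Tabulated IE_2 (kJ/mol): Mg 1451, B 2427, Si 1577, Al 1817.
Hence IE_2: Mg < Si < Al < B.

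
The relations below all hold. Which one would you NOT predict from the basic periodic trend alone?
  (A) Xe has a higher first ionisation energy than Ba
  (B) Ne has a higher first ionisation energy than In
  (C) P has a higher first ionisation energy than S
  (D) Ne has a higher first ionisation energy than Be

(C)

The general trend: first ionisation energy increases across a period and decreases down a group.
(A) Xe (period 5, group 18) vs Ba (period 6, group 2): the stated order agrees with the simple trend.
(B) Ne (period 2, group 18) vs In (period 5, group 13): the stated order agrees with the simple trend.
(C) P (period 3, group 15) vs S (period 3, group 16): the stated order contradicts the simple trend.
(D) Ne (period 2, group 18) vs Be (period 2, group 2): the stated order agrees with the simple trend.
The exception is (C): S (3p⁴) ionizes more easily than half-filled P (3p³) because the paired 3p electron in S is pushed out by e⁻–e⁻ repulsion.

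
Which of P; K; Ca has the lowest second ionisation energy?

Ca

After 1 electron has been removed, what remains? P⁺ still has 4 valence electrons; K⁺ is the bare [Ar] core; Ca⁺ still has 1 valence electron.
Core electrons are held far more tightly than valence electrons, so K tops the IE_2 order.
Valence configurations: P⁺ [Ne]3s²3p², Ca⁺ [Ar]4s¹.
Approximate IE_2 values (kJ/mol): P 1907, K 3052, Ca 1145.
Overall IE_2 order: Ca < P < K.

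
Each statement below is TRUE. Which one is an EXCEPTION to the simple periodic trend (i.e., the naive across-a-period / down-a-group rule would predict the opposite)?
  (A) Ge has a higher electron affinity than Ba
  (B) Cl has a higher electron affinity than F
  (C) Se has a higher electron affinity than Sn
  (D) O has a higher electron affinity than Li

The general trend: electron affinity increases across a period and decreases down a group.
(A) Ge (period 4, group 14) vs Ba (period 6, group 2): the stated order agrees with the simple trend.
(B) Cl (period 3, group 17) vs F (period 2, group 17): the stated order contradicts the simple trend.
(C) Se (period 4, group 16) vs Sn (period 5, group 14): the stated order agrees with the simple trend.
(D) O (period 2, group 16) vs Li (period 2, group 1): the stated order agrees with the simple trend.
The exception is (B): F's small 2p subshell makes the incoming electron feel strong e⁻–e⁻ repulsion, so Cl actually releases more energy on gaining an electron.

(B)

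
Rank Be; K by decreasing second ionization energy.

K > Be

Consider each +1 ion: Be⁺ still has 1 valence electron; K⁺ is the bare [Ar] core.
Breaking into a closed-shell core is much more expensive than removing a leftover valence electron — K has the largest IE_2 here.
Tabulated IE_2 (kJ/mol): Be 1757, K 3052.
Overall IE_2 order: Be < K.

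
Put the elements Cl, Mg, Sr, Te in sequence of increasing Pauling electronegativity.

Mg is in period 3, group 2; Cl is in period 3, group 17; Sr is in period 5, group 2; Te is in period 5, group 16.
Atoms toward the upper right of the periodic table pull bonding electrons most strongly.
Neither a single period nor a single group — weigh both effects.
Mg > Sr: they share group 2; the group trend gives Mg the larger value.
Te > Mg: period and group pull opposite ways; the across-period shift dominates (2.10 vs 1.31).
Cl > Te: both effects reinforce here, so Cl is clearly the higher of the two.
Approximate values (Pauling): Mg 1.31, Cl 3.16, Sr 0.95, Te 2.10.
So from lowest to highest: Sr < Mg < Te < Cl.

Sr, Mg, Te, Cl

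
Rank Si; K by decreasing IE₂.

K > Si

Consider each +1 ion: Si⁺ still has 3 valence electrons; K⁺ is the bare [Ar] core.
Breaking into a closed-shell core is much more expensive than removing a leftover valence electron — K has the largest IE_2 here.
Approximate IE_2 values (kJ/mol): Si 1577, K 3052.
Putting it together, IE_2: Si < K.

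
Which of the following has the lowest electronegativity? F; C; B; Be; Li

Li is in period 2, group 1; Be is in period 2, group 2; B is in period 2, group 13; C is in period 2, group 14; F is in period 2, group 17.
Smaller atoms with higher effective nuclear charge are more electronegative.
All lie in period 2, so electronegativity increases left to right.
The lowest electronegativity among these belongs to Li.

Li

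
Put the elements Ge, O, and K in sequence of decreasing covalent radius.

O is in period 2, group 16; K is in period 4, group 1; Ge is in period 4, group 14.
Atomic radius shrinks across a period as nuclear charge pulls the same shell inward, and grows down a group as new shells are added.
Neither a single period nor a single group — weigh both effects.
Ge > O: relative to O, both the across-period and down-group shifts push Ge's atomic radius up.
K > Ge: K lies to the left of Ge in period 4, so the across-period effect alone puts K larger.
For reference (pm): O 63, K 196, Ge 121.
So from largest to smallest: K > Ge > O.

K > Ge > O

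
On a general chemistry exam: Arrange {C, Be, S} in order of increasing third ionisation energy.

The third ionization energy removes an electron from the +2 ion. For each element: C²⁺ still has 2 valence electrons; Be²⁺ is the bare [He] core; S²⁺ still has 4 valence electrons.
Breaking into a closed-shell core is much more expensive than removing a leftover valence electron — Be has the largest IE_3 here.
Valence configurations: C²⁺ [He]2s², S²⁺ [Ne]3s²3p².
The numbers (kJ/mol): C 4620, Be 14849, S 3357.
So the third ionization energies run S < C < Be.

S < C < Be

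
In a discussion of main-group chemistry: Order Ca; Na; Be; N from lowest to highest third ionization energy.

Consider each +2 ion: Ca²⁺ is the bare [Ar] core; Na²⁺ is already 1 electron into the core; Be²⁺ is the bare [He] core; N²⁺ still has 3 valence electrons.
Breaking into a closed-shell core is much more expensive than removing a leftover valence electron — Ca, Na and Be have the largest IE_3 here.
Tabulated IE_3 (kJ/mol): Ca 4912, Na 6910, Be 14849, N 4578.
Putting it together, IE_3: N < Ca < Na < Be.

N < Ca < Na < Be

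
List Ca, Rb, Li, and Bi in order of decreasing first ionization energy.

Li is in period 2, group 1; Ca is in period 4, group 2; Rb is in period 5, group 1; Bi is in period 6, group 15.
Across a period the outer electron is held more tightly (higher IE₁); down a group it sits in a higher shell, more shielded, and comes off more easily.
Here both period and group differ, so the two effects have to be weighed against each other.
Li > Rb: Li sits above Rb in group 1, so the down-group effect alone puts Li higher.
Ca > Li: period and group pull opposite ways; the across-period shift dominates (590 vs 520 kJ/mol).
Bi > Ca: period and group pull opposite ways; the across-period shift dominates (703 vs 590 kJ/mol).
Approximate values (kJ/mol): Li 520, Ca 590, Rb 403, Bi 703.
So from highest to lowest: Bi > Ca > Li > Rb.

Bi, Ca, Li, Rb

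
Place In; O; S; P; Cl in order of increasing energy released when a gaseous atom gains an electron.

In < P < O < S < Cl

O is in period 2, group 16; P is in period 3, group 15; S is in period 3, group 16; Cl is in period 3, group 17; In is in period 5, group 13.
Atoms with high Z_eff and room in the valence shell (especially the halogens) have the most exothermic electron affinities.
Neither a single period nor a single group — weigh both effects.
P > In: relative to In, both the across-period and down-group shifts push P's electron affinity up.
O > P: relative to P, both the across-period and down-group shifts push O's electron affinity up.
S > O: this pair runs against the simple trend — see the exception note.
Cl > S: both are in period 3; the period trend gives Cl the larger value.
Note the exception: S has a higher electron affinity than O, contrary to the simple trend — the compact 2p subshell of O repels the added electron more than S's larger 3p does.
For reference (kJ/mol): O 141, P 72, S 200, Cl 349, In 29.
So from lowest to highest: In < P < O < S < Cl.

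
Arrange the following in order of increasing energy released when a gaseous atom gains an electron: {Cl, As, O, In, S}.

In < As < O < S < Cl

O is in period 2, group 16; S is in period 3, group 16; Cl is in period 3, group 17; As is in period 4, group 15; In is in period 5, group 13.
Atoms with high Z_eff and room in the valence shell (especially the halogens) have the most exothermic electron affinities.
Here both period and group differ, so the two effects have to be weighed against each other.
As > In: both effects reinforce here, so As is clearly the higher of the two.
O > As: both effects reinforce here, so O is clearly the higher of the two.
S > O: this pair runs against the simple trend — see the exception note.
Cl > S: Cl lies to the right of S in period 3, so the across-period effect alone puts Cl higher.
Note the exception: S has a higher electron affinity than O, contrary to the simple trend — the compact 2p subshell of O repels the added electron more than S's larger 3p does.
Approximate values (kJ/mol): O 141, S 200, Cl 349, As 78, In 29.
So from lowest to highest: In < As < O < S < Cl.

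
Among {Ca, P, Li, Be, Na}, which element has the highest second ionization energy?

Li

The second ionization energy removes an electron from the +1 ion. For each element: Ca⁺ still has 1 valence electron; P⁺ still has 4 valence electrons; Li⁺ is the bare [He] core; Be⁺ still has 1 valence electron; Na⁺ is the bare [Ne] core.
Breaking into a closed-shell core is much more expensive than removing a leftover valence electron — Na and Li have the largest IE_2 here.
Valence configurations: Ca⁺ [Ar]4s¹, P⁺ [Ne]3s²3p², Be⁺ [He]2s¹.
Tabulated IE_2 (kJ/mol): Ca 1145, P 1907, Li 7298, Be 1757, Na 4562.
Putting it together, IE_2: Ca < Be < P < Na < Li.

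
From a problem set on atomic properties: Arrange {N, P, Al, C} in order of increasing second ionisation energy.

Al < P < C < N

The second ionization energy removes an electron from the +1 ion. For each element: N⁺ still has 4 valence electrons; P⁺ still has 4 valence electrons; Al⁺ still has 2 valence electrons; C⁺ still has 3 valence electrons.
All are still removing valence electrons, so compare the +1 ions as you would atoms: IE_2 generally rises across a period (higher Z_eff) and falls down a group (larger shell), subject to the usual subshell exceptions.
Valence configurations: N⁺ [He]2s²2p², P⁺ [Ne]3s²3p², Al⁺ [Ne]3s², C⁺ [He]2s²2p¹.
Approximate IE_2 values (kJ/mol): N 2856, P 1907, Al 1817, C 2353.
So the second ionization energies run Al < P < C < N.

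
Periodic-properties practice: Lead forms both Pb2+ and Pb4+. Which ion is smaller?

Pb4+

Both ions have Z = 82 protons, but Pb4+ has lost more electrons, so its remaining electrons feel a larger effective nuclear charge per electron and are pulled in more tightly.
Higher positive charge → smaller ion, so Pb2+ > Pb4+.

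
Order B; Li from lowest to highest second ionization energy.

B < Li

The second ionization energy removes an electron from the +1 ion. For each element: B⁺ still has 2 valence electrons; Li⁺ is the bare [He] core.
Core electrons are held far more tightly than valence electrons, so Li tops the IE_2 order.
Approximate IE_2 values (kJ/mol): B 2427, Li 7298.
Putting it together, IE_2: B < Li.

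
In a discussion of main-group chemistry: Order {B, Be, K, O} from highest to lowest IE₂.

O > K > B > Be

Consider each +1 ion: B⁺ still has 2 valence electrons; Be⁺ still has 1 valence electron; K⁺ is the bare [Ar] core; O⁺ still has 5 valence electrons.
Usually core removal costs more than valence removal, but here the competition is close: a tightly held n=2 valence electron can cost more to remove than an n=3 core electron, so the actual values have to decide it.
Valence configurations: B⁺ [He]2s², Be⁺ [He]2s¹, O⁺ [He]2s²2p³.
Approximate IE_2 values (kJ/mol): B 2427, Be 1757, K 3052, O 3388.
Hence IE_2: Be < B < K < O.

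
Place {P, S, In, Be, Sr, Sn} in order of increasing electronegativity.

Be is in period 2, group 2; P is in period 3, group 15; S is in period 3, group 16; Sr is in period 5, group 2; In is in period 5, group 13; Sn is in period 5, group 14.
EN rises left→right (higher Z_eff, smaller atoms) and falls top→bottom (larger, more shielded atoms).
Here both period and group differ, so the two effects have to be weighed against each other.
Be > Sr: they share group 2; the group trend gives Be the larger value.
In > Be: the two effects oppose for this pair; the across-period effect wins (1.78 vs 1.57).
Sn > In: both are in period 5; the period trend gives Sn the larger value.
P > Sn: both effects reinforce here, so P is clearly the higher of the two.
S > P: both are in period 3; the period trend gives S the larger value.
Approximate values (Pauling): Be 1.57, P 2.19, S 2.58, Sr 0.95, In 1.78, Sn 1.96.
So from lowest to highest: Sr < Be < In < Sn < P < S.

Sr < Be < In < Sn < P < S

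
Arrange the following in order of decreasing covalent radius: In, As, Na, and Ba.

Ba > Na > In > As

Na is in period 3, group 1; As is in period 4, group 15; In is in period 5, group 13; Ba is in period 6, group 2.
Atomic radius shrinks across a period as nuclear charge pulls the same shell inward, and grows down a group as new shells are added.
Here both period and group differ, so the two effects have to be weighed against each other.
In > As: relative to As, both the across-period and down-group shifts push In's atomic radius up.
Na > In: period and group pull opposite ways; the across-period shift dominates (155 vs 142 pm).
Ba > Na: the two effects oppose for this pair; the down-group effect wins (196 vs 155 pm).
Tabulated atomic radius (pm): Na 155, As 121, In 142, Ba 196.
So from largest to smallest: Ba > Na > In > As.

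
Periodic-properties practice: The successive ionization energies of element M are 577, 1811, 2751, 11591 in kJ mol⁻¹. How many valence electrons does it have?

3

Look for the largest jump between consecutive ionization energies: IE4/IE3 ≈ 4.2, far larger than any earlier ratio.
That jump marks the point where a core electron is being removed. So the atom has 3 valence electrons.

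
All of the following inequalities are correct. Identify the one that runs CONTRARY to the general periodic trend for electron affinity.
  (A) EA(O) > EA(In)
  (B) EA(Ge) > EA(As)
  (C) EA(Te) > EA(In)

(B)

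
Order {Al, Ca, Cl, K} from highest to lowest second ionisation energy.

K > Cl > Al > Ca

The second ionization energy removes an electron from the +1 ion. For each element: Al⁺ still has 2 valence electrons; Ca⁺ still has 1 valence electron; Cl⁺ still has 6 valence electrons; K⁺ is the bare [Ar] core.
Breaking into a closed-shell core is much more expensive than removing a leftover valence electron — K has the largest IE_2 here.
Valence configurations: Al⁺ [Ne]3s², Ca⁺ [Ar]4s¹, Cl⁺ [Ne]3s²3p⁴.
Approximate IE_2 values (kJ/mol): Al 1817, Ca 1145, Cl 2298, K 3052.
Hence IE_2: Ca < Al < Cl < K.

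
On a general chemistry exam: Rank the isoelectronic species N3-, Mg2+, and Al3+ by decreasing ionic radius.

All of these have 10 electrons, so size is governed by nuclear charge alone: the more protons, the stronger the pull on the same electron cloud, and the smaller the ion.
Nuclear charges: Al3+ (Z=13), Mg2+ (Z=12), N3- (Z=7).
Largest to smallest: N3- > Mg2+ > Al3+.

N3-, Mg2+, Al3+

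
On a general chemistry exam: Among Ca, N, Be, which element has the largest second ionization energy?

N

The second ionization energy removes an electron from the +1 ion. For each element: Ca⁺ still has 1 valence electron; N⁺ still has 4 valence electrons; Be⁺ still has 1 valence electron.
All are still removing valence electrons, so compare the +1 ions as you would atoms: IE_2 generally rises across a period (higher Z_eff) and falls down a group (larger shell), subject to the usual subshell exceptions.
Valence configurations: Ca⁺ [Ar]4s¹, N⁺ [He]2s²2p², Be⁺ [He]2s¹.
Tabulated IE_2 (kJ/mol): Ca 1145, N 2856, Be 1757.
Hence IE_2: Ca < Be < N.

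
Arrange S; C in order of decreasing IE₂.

Consider each +1 ion: S⁺ still has 5 valence electrons; C⁺ still has 3 valence electrons.
All are still removing valence electrons, so compare the +1 ions as you would atoms: IE_2 generally rises across a period (higher Z_eff) and falls down a group (larger shell), subject to the usual subshell exceptions.
Valence configurations: S⁺ [Ne]3s²3p³, C⁺ [He]2s²2p¹.
Approximate IE_2 values (kJ/mol): S 2252, C 2353.
So the second ionization energies run S < C.

C > S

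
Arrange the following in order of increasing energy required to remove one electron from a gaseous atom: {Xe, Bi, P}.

P is in period 3, group 15; Xe is in period 5, group 18; Bi is in period 6, group 15.
Removing the outermost electron gets harder across a period and easier down a group.
Here both period and group differ, so the two effects have to be weighed against each other.
P > Bi: they share group 15; the group trend gives P the larger value.
Xe > P: the two effects oppose for this pair; the across-period effect wins (1170 vs 1012 kJ/mol).
Tabulated first ionization energy (kJ/mol): P 1012, Xe 1170, Bi 703.
So from lowest to highest: Bi < P < Xe.

Bi < P < Xe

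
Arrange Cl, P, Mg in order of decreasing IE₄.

Mg > Cl > P

The fourth ionization energy removes an electron from the +3 ion. For each element: Cl³⁺ still has 4 valence electrons; P³⁺ still has 2 valence electrons; Mg³⁺ is already 1 electron into the core.
Core electrons are held far more tightly than valence electrons, so Mg tops the IE_4 order.
Valence configurations: Cl³⁺ [Ne]3s²3p², P³⁺ [Ne]3s².
Approximate IE_4 values (kJ/mol): Cl 5159, P 4964, Mg 10543.
Overall IE_4 order: P < Cl < Mg.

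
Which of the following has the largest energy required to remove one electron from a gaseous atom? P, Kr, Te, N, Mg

N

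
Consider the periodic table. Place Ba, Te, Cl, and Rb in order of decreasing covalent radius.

Cl is in period 3, group 17; Rb is in period 5, group 1; Te is in period 5, group 16; Ba is in period 6, group 2.
Across a period the added protons contract the valence shell; down a group each new principal shell makes the atom larger.
These span different periods and groups, so the two trends combine.
Te > Cl: both effects reinforce here, so Te is clearly the larger of the two.
Ba > Te: both effects reinforce here, so Ba is clearly the larger of the two.
Rb > Ba: period and group pull opposite ways; the across-period shift dominates (210 vs 196 pm).
For reference (pm): Cl 99, Rb 210, Te 136, Ba 196.
So from largest to smallest: Rb > Ba > Te > Cl.

Rb > Ba > Te > Cl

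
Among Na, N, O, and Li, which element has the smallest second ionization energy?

N

After 1 electron has been removed, what remains? Na⁺ is the bare [Ne] core; N⁺ still has 4 valence electrons; O⁺ still has 5 valence electrons; Li⁺ is the bare [He] core.
Breaking into a closed-shell core is much more expensive than removing a leftover valence electron — Na and Li have the largest IE_2 here.
Valence configurations: N⁺ [He]2s²2p², O⁺ [He]2s²2p³.
Approximate IE_2 values (kJ/mol): Na 4562, N 2856, O 3388, Li 7298.
So the second ionization energies run N < O < Na < Li.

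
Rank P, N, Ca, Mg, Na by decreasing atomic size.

Radius decreases left→right (rising Z_eff, same n) and increases top→bottom (higher n).
Here both period and group differ, so the two effects have to be weighed against each other.
P > N: they share group 15; the group trend gives P the larger value.
Mg > P: Mg lies to the left of P in period 3, so the across-period effect alone puts Mg larger.
Na > Mg: Na lies to the left of Mg in period 3, so the across-period effect alone puts Na larger.
Ca > Na: the two effects oppose for this pair; the down-group effect wins (171 vs 155 pm).
Approximate values (pm): N 71, Na 155, Mg 139, P 111, Ca 171.
So from largest to smallest: Ca > Na > Mg > P > N.

Ca > Na > Mg > P > N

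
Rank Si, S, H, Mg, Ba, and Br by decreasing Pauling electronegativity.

Br > S > H > Si > Mg > Ba

H is in period 1, group 1; Mg is in period 3, group 2; Si is in period 3, group 14; S is in period 3, group 16; Br is in period 4, group 17; Ba is in period 6, group 2.
Electronegativity increases across a period and decreases down a group, tracking effective nuclear charge and atomic size.
Here both period and group differ, so the two effects have to be weighed against each other.
Mg > Ba: Mg sits above Ba in group 2, so the down-group effect alone puts Mg higher.
Si > Mg: Si lies to the right of Mg in period 3, so the across-period effect alone puts Si higher.
H > Si: the two effects oppose for this pair; the down-group effect wins (2.20 vs 1.90).
S > H: period and group pull opposite ways; the across-period shift dominates (2.58 vs 2.20).
Br > S: the two effects oppose for this pair; the across-period effect wins (2.96 vs 2.58).
For reference (Pauling): H 2.20, Mg 1.31, Si 1.90, S 2.58, Br 2.96, Ba 0.89.
So from highest to lowest: Br > S > H > Si > Mg > Ba.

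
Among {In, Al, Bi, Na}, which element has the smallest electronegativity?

Na

Na is in period 3, group 1; Al is in period 3, group 13; In is in period 5, group 13; Bi is in period 6, group 15.
EN rises left→right (higher Z_eff, smaller atoms) and falls top→bottom (larger, more shielded atoms).
Neither a single period nor a single group — weigh both effects.
Al > Na: Al lies to the right of Na in period 3, so the across-period effect alone puts Al higher.
In > Al: this pair runs against the simple trend — see the exception note.
Bi > In: period and group pull opposite ways; the across-period shift dominates (2.02 vs 1.78).
Note the exception: In has a higher electronegativity than Al, contrary to the simple trend — poor shielding by filled d (and f) subshells raises the heavier element's effective nuclear charge more than the simple down-group trend predicts.
Tabulated electronegativity (Pauling): Na 0.93, Al 1.61, In 1.78, Bi 2.02.
The smallest electronegativity among these belongs to Na.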